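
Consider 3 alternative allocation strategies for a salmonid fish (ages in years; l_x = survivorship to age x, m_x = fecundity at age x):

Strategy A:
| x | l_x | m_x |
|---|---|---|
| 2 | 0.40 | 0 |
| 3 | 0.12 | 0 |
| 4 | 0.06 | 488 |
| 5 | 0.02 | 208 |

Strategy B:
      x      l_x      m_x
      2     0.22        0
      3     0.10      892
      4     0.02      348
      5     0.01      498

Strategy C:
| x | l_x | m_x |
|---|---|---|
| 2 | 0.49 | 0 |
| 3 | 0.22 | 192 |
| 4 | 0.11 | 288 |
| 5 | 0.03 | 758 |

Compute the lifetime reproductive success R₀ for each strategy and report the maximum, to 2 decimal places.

101.14

Strategy A: R₀ = 0.40×0 + 0.12×0 + 0.06×488 + 0.02×208 = 33.4400
Strategy B: R₀ = 0.22×0 + 0.10×892 + 0.02×348 + 0.01×498 = 101.1400
Strategy C: R₀ = 0.49×0 + 0.22×192 + 0.11×288 + 0.03×758 = 96.6600
Highest R₀: strategy B with 101.1400.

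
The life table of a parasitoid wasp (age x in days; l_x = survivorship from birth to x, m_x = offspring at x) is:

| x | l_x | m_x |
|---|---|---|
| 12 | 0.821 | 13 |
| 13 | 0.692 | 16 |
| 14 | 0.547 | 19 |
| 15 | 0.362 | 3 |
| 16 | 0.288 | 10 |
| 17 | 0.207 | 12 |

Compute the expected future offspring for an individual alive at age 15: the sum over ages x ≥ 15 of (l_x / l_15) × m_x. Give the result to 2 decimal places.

l_15 = 0.362. Conditional survival from age 15 to x is l_x / l_15.
  x=15: (0.362/0.362) × 3 = 3.0000
  x=16: (0.288/0.362) × 10 = 7.9558
  x=17: (0.207/0.362) × 12 = 6.8619
Sum = 3.0000 + 7.9558 + 6.8619 = 17.8177

17.82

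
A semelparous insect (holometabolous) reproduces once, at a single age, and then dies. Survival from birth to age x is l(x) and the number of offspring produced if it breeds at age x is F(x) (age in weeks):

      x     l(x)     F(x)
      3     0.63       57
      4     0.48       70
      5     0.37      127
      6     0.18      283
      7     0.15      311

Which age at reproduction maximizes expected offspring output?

6

Expected offspring if breeding at age x = l(x) × F(x):
  age 3: 0.63 × 57 = 35.910
  age 4: 0.48 × 70 = 33.600
  age 5: 0.37 × 127 = 46.990
  age 6: 0.18 × 283 = 50.940
  age 7: 0.15 × 311 = 46.650
Maximum at age 6 (50.940).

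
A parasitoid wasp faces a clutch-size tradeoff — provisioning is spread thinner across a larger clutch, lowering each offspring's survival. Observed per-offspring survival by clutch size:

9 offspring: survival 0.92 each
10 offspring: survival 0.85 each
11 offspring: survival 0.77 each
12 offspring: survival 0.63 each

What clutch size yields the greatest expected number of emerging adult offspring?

10

Expected emerging adult offspring = c × s(c):
  c=9: 9 × 0.92 = 8.280
  c=10: 10 × 0.85 = 8.500
  c=11: 11 × 0.77 = 8.470
  c=12: 12 × 0.63 = 7.560
Maximum at c = 10 (8.500 emerging adult offspring).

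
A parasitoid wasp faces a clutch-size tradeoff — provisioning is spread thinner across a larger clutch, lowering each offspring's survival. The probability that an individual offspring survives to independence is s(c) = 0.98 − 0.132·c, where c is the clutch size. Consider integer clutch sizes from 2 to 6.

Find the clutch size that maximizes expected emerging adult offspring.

Expected emerging adult offspring = c × s(c):
  c=2: 2 × 0.716 = 1.432
  c=3: 3 × 0.584 = 1.752
  c=4: 4 × 0.452 = 1.808
  c=5: 5 × 0.320 = 1.600
  c=6: 6 × 0.188 = 1.128
Maximum at c = 4 (1.808 emerging adult offspring).

4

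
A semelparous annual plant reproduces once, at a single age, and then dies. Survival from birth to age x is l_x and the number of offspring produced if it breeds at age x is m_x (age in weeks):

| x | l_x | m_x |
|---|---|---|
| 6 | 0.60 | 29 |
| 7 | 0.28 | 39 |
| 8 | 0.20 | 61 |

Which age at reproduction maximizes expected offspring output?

6

Expected offspring if breeding at age x = l_x × m_x:
  age 6: 0.60 × 29 = 17.400
  age 7: 0.28 × 39 = 10.920
  age 8: 0.20 × 61 = 12.200
Maximum at age 6 (17.400).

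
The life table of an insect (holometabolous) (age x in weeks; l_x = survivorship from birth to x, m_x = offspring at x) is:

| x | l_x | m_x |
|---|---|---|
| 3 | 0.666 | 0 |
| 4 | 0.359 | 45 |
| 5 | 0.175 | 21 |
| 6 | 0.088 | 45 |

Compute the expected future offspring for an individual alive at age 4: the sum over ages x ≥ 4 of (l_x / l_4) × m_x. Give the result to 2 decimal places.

l_4 = 0.359. Conditional survival from age 4 to x is l_x / l_4.
  x=4: (0.359/0.359) × 45 = 45.0000
  x=5: (0.175/0.359) × 21 = 10.2368
  x=6: (0.088/0.359) × 45 = 11.0306
Sum = 45.0000 + 10.2368 + 11.0306 = 66.2674

66.27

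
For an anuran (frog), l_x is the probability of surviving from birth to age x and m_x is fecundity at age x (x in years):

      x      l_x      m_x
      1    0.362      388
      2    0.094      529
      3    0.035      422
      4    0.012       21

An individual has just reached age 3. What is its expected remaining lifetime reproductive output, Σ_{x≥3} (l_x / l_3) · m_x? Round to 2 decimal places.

l_3 = 0.035. Conditional survival from age 3 to x is l_x / l_3.
  x=3: (0.035/0.035) × 422 = 422.0000
  x=4: (0.012/0.035) × 21 = 7.2000
Sum = 422.0000 + 7.2000 = 429.2000

429.20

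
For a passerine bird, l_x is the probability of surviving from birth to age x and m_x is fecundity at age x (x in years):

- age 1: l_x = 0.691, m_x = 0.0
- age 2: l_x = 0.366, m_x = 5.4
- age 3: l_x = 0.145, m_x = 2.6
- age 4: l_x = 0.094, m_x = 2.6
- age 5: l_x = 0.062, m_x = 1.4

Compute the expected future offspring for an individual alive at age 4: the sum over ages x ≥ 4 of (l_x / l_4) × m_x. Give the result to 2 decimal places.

l_4 = 0.094. Conditional survival from age 4 to x is l_x / l_4.
  x=4: (0.094/0.094) × 2.6 = 2.6000
  x=5: (0.062/0.094) × 1.4 = 0.9234
Sum = 2.6000 + 0.9234 = 3.5234

3.52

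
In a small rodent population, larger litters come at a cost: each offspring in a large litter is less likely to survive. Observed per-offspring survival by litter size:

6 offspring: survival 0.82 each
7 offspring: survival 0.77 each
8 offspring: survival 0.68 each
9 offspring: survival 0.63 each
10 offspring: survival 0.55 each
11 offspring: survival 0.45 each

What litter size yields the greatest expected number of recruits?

Expected recruits = c × s(c):
  c=6: 6 × 0.82 = 4.920
  c=7: 7 × 0.77 = 5.390
  c=8: 8 × 0.68 = 5.440
  c=9: 9 × 0.63 = 5.670
  c=10: 10 × 0.55 = 5.500
  c=11: 11 × 0.45 = 4.950
Maximum at c = 9 (5.670 recruits).

9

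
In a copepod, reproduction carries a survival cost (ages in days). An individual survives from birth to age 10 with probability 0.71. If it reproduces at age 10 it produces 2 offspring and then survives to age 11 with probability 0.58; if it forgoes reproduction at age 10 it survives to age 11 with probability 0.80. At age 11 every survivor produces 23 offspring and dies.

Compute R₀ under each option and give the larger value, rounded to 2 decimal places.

13.06

breed at age 10: R₀ = 0.71 × (2 + 0.58 × 23) = 0.71 × 15.3400 = 10.8914
delay to age 11: R₀ = 0.71 × (0.80 × 23) = 0.71 × 18.4000 = 13.0640
Higher: delay to age 11 (13.0640).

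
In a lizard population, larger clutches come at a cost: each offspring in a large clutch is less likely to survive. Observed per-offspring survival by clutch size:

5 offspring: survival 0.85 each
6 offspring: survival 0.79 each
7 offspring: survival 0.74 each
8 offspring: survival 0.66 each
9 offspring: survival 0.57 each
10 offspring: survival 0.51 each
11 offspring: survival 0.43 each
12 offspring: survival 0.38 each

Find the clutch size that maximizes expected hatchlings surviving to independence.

Expected hatchlings surviving to independence = c × s(c):
  c=5: 5 × 0.85 = 4.250
  c=6: 6 × 0.79 = 4.740
  c=7: 7 × 0.74 = 5.180
  c=8: 8 × 0.66 = 5.280
  c=9: 9 × 0.57 = 5.130
  c=10: 10 × 0.51 = 5.100
  c=11: 11 × 0.43 = 4.730
  c=12: 12 × 0.38 = 4.560
Maximum at c = 8 (5.280 hatchlings surviving to independence).

8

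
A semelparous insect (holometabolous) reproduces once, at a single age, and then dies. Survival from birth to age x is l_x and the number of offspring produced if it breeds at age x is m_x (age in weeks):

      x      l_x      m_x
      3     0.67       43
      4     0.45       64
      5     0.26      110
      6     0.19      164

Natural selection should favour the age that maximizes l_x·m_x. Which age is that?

6

Expected offspring if breeding at age x = l_x × m_x:
  age 3: 0.67 × 43 = 28.810
  age 4: 0.45 × 64 = 28.800
  age 5: 0.26 × 110 = 28.600
  age 6: 0.19 × 164 = 31.160
Maximum at age 6 (31.160).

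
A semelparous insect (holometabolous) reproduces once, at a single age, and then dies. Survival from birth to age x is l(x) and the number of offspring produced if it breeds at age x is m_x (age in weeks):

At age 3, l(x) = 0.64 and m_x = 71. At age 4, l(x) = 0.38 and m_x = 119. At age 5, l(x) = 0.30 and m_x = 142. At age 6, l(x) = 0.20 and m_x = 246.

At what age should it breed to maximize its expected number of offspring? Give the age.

Expected offspring if breeding at age x = l(x) × m_x:
  age 3: 0.64 × 71 = 45.440
  age 4: 0.38 × 119 = 45.220
  age 5: 0.30 × 142 = 42.600
  age 6: 0.20 × 246 = 49.200
Maximum at age 6 (49.200).

6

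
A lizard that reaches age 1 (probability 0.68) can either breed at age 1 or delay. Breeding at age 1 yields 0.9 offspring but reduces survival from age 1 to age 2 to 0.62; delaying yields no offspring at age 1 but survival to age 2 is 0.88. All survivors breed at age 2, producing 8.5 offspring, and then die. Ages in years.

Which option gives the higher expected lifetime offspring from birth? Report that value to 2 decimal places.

breed at age 1: R₀ = 0.68 × (0.9 + 0.62 × 8.5) = 0.68 × 6.1700 = 4.1956
delay to age 2: R₀ = 0.68 × (0.88 × 8.5) = 0.68 × 7.4800 = 5.0864
Higher: delay to age 2 (5.0864).

5.09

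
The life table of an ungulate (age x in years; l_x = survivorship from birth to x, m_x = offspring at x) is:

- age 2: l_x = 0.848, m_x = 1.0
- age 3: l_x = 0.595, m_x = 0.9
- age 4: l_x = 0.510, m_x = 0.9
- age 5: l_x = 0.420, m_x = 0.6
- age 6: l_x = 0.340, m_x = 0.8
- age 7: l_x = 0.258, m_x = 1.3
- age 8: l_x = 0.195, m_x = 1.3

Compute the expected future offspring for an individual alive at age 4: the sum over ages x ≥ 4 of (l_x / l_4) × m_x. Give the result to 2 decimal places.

l_4 = 0.510. Conditional survival from age 4 to x is l_x / l_4.
  x=4: (0.510/0.510) × 0.9 = 0.9000
  x=5: (0.420/0.510) × 0.6 = 0.4941
  x=6: (0.340/0.510) × 0.8 = 0.5333
  x=7: (0.258/0.510) × 1.3 = 0.6576
  x=8: (0.195/0.510) × 1.3 = 0.4971
Sum = 0.9000 + 0.4941 + 0.5333 + 0.6576 + 0.4971 = 3.0822

3.08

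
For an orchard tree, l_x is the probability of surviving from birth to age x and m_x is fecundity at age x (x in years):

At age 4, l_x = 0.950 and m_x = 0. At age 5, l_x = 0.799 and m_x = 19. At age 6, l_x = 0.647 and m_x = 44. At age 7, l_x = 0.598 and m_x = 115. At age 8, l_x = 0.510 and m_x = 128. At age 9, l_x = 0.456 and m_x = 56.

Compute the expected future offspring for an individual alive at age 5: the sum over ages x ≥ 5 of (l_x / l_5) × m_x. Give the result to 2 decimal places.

254.36

l_5 = 0.799. Conditional survival from age 5 to x is l_x / l_5.
  x=5: (0.799/0.799) × 19 = 19.0000
  x=6: (0.647/0.799) × 44 = 35.6295
  x=7: (0.598/0.799) × 115 = 86.0701
  x=8: (0.510/0.799) × 128 = 81.7021
  x=9: (0.456/0.799) × 56 = 31.9599
Sum = 19.0000 + 35.6295 + 86.0701 + 81.7021 + 31.9599 = 254.3617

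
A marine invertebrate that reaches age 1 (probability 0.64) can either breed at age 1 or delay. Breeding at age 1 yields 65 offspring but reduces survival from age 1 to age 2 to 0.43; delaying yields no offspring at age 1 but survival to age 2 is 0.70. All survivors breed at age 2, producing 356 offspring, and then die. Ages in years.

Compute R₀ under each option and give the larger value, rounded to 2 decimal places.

breed at age 1: R₀ = 0.64 × (65 + 0.43 × 356) = 0.64 × 218.0800 = 139.5712
delay to age 2: R₀ = 0.64 × (0.70 × 356) = 0.64 × 249.2000 = 159.4880
Higher: delay to age 2 (159.4880).

159.49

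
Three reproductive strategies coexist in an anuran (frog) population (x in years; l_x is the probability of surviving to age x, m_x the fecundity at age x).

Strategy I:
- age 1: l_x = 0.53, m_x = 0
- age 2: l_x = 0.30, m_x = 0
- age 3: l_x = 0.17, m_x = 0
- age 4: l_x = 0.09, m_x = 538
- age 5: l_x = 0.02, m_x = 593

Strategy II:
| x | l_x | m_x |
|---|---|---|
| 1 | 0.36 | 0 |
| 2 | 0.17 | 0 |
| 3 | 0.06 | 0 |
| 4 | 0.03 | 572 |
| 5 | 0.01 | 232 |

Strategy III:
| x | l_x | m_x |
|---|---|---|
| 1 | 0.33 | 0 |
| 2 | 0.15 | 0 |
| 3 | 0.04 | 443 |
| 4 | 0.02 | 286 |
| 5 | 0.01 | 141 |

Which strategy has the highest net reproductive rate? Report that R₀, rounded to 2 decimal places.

Strategy I: R₀ = 0.53×0 + 0.30×0 + 0.17×0 + 0.09×538 + 0.02×593 = 60.2800
Strategy II: R₀ = 0.36×0 + 0.17×0 + 0.06×0 + 0.03×572 + 0.01×232 = 19.4800
Strategy III: R₀ = 0.33×0 + 0.15×0 + 0.04×443 + 0.02×286 + 0.01×141 = 24.8500
Highest R₀: strategy I with 60.2800.

60.28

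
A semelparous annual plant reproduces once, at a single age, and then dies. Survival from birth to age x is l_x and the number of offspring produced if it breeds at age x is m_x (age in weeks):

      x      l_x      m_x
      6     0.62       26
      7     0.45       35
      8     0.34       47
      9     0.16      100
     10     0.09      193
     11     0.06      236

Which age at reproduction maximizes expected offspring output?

Expected offspring if breeding at age x = l_x × m_x:
  age 6: 0.62 × 26 = 16.120
  age 7: 0.45 × 35 = 15.750
  age 8: 0.34 × 47 = 15.980
  age 9: 0.16 × 100 = 16.000
  age 10: 0.09 × 193 = 17.370
  age 11: 0.06 × 236 = 14.160
Maximum at age 10 (17.370).

10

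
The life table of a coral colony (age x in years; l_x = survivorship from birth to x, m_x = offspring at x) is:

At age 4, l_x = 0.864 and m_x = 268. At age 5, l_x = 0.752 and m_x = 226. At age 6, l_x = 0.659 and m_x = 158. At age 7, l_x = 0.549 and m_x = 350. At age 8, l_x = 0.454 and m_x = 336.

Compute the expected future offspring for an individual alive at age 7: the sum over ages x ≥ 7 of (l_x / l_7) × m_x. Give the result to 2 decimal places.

l_7 = 0.549. Conditional survival from age 7 to x is l_x / l_7.
  x=7: (0.549/0.549) × 350 = 350.0000
  x=8: (0.454/0.549) × 336 = 277.8579
Sum = 350.0000 + 277.8579 = 627.8579

627.86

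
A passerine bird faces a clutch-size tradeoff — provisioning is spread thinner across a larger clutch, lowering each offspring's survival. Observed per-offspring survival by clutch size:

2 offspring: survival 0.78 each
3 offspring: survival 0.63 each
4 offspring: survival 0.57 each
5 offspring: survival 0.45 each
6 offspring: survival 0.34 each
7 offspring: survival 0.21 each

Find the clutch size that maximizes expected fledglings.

4

Expected fledglings = c × s(c):
  c=2: 2 × 0.78 = 1.560
  c=3: 3 × 0.63 = 1.890
  c=4: 4 × 0.57 = 2.280
  c=5: 5 × 0.45 = 2.250
  c=6: 6 × 0.34 = 2.040
  c=7: 7 × 0.21 = 1.470
Maximum at c = 4 (2.280 fledglings).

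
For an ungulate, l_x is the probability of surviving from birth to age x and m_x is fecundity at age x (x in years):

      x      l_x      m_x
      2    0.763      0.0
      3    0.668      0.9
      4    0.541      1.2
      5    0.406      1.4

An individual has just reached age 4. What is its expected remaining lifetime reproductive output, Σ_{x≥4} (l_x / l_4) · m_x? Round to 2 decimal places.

l_4 = 0.541. Conditional survival from age 4 to x is l_x / l_4.
  x=4: (0.541/0.541) × 1.2 = 1.2000
  x=5: (0.406/0.541) × 1.4 = 1.0506
Sum = 1.2000 + 1.0506 = 2.2506

2.25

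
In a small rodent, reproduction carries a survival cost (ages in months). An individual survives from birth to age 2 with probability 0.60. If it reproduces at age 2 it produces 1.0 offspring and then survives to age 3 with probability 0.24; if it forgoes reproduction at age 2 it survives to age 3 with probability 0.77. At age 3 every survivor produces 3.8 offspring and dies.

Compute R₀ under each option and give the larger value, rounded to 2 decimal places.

1.76

breed at age 2: R₀ = 0.60 × (1.0 + 0.24 × 3.8) = 0.60 × 1.9120 = 1.1472
delay to age 3: R₀ = 0.60 × (0.77 × 3.8) = 0.60 × 2.9260 = 1.7556
Higher: delay to age 3 (1.7556).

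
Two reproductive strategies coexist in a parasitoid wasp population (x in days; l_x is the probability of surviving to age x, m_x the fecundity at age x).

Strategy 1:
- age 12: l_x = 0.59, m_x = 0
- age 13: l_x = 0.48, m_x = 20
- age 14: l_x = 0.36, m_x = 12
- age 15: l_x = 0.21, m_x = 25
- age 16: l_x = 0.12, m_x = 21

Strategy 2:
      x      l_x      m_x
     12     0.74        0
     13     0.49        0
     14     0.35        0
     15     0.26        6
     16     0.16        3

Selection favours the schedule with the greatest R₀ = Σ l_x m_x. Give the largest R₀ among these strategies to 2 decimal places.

21.69

Strategy 1: R₀ = 0.59×0 + 0.48×20 + 0.36×12 + 0.21×25 + 0.12×21 = 21.6900
Strategy 2: R₀ = 0.74×0 + 0.49×0 + 0.35×0 + 0.26×6 + 0.16×3 = 2.0400
Highest R₀: strategy 1 with 21.6900.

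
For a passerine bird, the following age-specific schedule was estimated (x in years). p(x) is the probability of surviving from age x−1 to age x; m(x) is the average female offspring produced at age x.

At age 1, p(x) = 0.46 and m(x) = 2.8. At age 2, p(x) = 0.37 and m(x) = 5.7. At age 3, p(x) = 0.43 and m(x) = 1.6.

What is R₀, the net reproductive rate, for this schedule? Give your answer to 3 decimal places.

2.375

Survivorship from birth: l_x = p_1·p_2·…·p_x.
  l_1 = 0.46000
  l_2 = 0.17020
  l_3 = 0.07319
R₀ = Σ l_x m(x):
  age 1: 0.46000 × 2.8 = 1.2880
  age 2: 0.17020 × 5.7 = 0.9701
  age 3: 0.07319 × 1.6 = 0.1171
R₀ = 1.2880 + 0.9701 + 0.1171 = 2.3752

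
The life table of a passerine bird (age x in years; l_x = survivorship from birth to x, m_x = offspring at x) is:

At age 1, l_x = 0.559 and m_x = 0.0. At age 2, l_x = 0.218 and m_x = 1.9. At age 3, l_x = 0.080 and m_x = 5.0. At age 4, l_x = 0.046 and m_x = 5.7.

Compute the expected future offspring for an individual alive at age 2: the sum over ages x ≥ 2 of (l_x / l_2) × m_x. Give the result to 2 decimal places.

4.94

l_2 = 0.218. Conditional survival from age 2 to x is l_x / l_2.
  x=2: (0.218/0.218) × 1.9 = 1.9000
  x=3: (0.080/0.218) × 5.0 = 1.8349
  x=4: (0.046/0.218) × 5.7 = 1.2028
Sum = 1.9000 + 1.8349 + 1.2028 = 4.9376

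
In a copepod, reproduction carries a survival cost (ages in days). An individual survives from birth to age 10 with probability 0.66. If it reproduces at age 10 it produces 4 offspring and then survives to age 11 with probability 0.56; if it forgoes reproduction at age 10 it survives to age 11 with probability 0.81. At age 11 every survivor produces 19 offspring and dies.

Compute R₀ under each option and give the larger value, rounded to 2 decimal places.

breed at age 10: R₀ = 0.66 × (4 + 0.56 × 19) = 0.66 × 14.6400 = 9.6624
delay to age 11: R₀ = 0.66 × (0.81 × 19) = 0.66 × 15.3900 = 10.1574
Higher: delay to age 11 (10.1574).

10.16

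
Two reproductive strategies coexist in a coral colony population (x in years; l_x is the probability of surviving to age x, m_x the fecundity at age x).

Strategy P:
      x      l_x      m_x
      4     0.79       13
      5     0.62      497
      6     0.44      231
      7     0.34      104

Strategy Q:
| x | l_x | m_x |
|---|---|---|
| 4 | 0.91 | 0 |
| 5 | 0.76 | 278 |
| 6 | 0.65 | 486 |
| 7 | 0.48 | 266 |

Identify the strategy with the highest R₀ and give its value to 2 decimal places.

Strategy P: R₀ = 0.79×13 + 0.62×497 + 0.44×231 + 0.34×104 = 455.4100
Strategy Q: R₀ = 0.91×0 + 0.76×278 + 0.65×486 + 0.48×266 = 654.8600
Highest R₀: strategy Q with 654.8600.

654.86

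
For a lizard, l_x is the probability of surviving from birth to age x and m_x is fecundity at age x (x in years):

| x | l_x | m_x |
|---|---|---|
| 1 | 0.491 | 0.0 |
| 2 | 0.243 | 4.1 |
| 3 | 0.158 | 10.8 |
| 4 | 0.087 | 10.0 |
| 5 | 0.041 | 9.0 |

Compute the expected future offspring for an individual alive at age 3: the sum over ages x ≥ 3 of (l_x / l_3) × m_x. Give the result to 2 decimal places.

18.64

l_3 = 0.158. Conditional survival from age 3 to x is l_x / l_3.
  x=3: (0.158/0.158) × 10.8 = 10.8000
  x=4: (0.087/0.158) × 10.0 = 5.5063
  x=5: (0.041/0.158) × 9.0 = 2.3354
Sum = 10.8000 + 5.5063 + 2.3354 = 18.6418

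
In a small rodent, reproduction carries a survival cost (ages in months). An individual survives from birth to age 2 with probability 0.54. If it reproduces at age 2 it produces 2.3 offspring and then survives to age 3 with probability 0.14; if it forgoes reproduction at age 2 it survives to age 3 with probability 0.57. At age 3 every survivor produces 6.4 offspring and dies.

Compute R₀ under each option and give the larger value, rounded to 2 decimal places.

1.97

breed at age 2: R₀ = 0.54 × (2.3 + 0.14 × 6.4) = 0.54 × 3.1960 = 1.7258
delay to age 3: R₀ = 0.54 × (0.57 × 6.4) = 0.54 × 3.6480 = 1.9699
Higher: delay to age 3 (1.9699).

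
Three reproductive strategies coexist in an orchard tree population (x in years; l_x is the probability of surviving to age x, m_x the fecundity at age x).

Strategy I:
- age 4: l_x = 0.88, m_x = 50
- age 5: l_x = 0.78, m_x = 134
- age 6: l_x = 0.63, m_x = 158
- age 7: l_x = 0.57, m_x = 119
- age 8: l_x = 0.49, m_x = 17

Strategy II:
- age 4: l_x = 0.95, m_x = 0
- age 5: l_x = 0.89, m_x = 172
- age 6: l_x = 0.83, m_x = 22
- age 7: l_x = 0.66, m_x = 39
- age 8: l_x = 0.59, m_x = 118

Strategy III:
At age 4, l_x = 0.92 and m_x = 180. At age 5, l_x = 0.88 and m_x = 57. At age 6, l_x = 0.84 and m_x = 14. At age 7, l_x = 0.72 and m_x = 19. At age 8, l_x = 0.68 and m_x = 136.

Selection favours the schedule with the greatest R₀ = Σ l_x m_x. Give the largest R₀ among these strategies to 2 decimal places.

333.68

Strategy I: R₀ = 0.88×50 + 0.78×134 + 0.63×158 + 0.57×119 + 0.49×17 = 324.2200
Strategy II: R₀ = 0.95×0 + 0.89×172 + 0.83×22 + 0.66×39 + 0.59×118 = 266.7000
Strategy III: R₀ = 0.92×180 + 0.88×57 + 0.84×14 + 0.72×19 + 0.68×136 = 333.6800
Highest R₀: strategy III with 333.6800.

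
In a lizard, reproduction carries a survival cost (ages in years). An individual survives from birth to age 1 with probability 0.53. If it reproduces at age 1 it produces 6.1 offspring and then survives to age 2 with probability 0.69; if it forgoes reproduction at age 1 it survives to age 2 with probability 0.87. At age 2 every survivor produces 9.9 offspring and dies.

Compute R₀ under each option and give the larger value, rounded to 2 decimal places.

breed at age 1: R₀ = 0.53 × (6.1 + 0.69 × 9.9) = 0.53 × 12.9310 = 6.8534
delay to age 2: R₀ = 0.53 × (0.87 × 9.9) = 0.53 × 8.6130 = 4.5649
Higher: breed at age 1 (6.8534).

6.85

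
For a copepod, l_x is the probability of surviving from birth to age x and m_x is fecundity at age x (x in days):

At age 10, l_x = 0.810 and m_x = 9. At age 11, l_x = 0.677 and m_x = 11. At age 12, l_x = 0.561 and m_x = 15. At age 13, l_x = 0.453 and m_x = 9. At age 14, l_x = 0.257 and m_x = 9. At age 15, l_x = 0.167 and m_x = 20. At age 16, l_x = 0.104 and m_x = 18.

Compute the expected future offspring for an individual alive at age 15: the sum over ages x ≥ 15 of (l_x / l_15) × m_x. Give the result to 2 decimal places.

31.21

l_15 = 0.167. Conditional survival from age 15 to x is l_x / l_15.
  x=15: (0.167/0.167) × 20 = 20.0000
  x=16: (0.104/0.167) × 18 = 11.2096
Sum = 20.0000 + 11.2096 = 31.2096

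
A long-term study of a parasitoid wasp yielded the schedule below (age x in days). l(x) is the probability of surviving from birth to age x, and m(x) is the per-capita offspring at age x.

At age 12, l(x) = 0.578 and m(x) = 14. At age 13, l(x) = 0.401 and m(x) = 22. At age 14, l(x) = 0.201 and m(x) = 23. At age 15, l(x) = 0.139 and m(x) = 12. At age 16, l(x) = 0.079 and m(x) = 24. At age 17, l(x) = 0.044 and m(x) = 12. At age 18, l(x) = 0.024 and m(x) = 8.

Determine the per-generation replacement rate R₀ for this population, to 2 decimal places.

25.82

R₀ = Σ l(x) m(x):
  age 12: 0.578 × 14 = 8.0920
  age 13: 0.401 × 22 = 8.8220
  age 14: 0.201 × 23 = 4.6230
  age 15: 0.139 × 12 = 1.6680
  age 16: 0.079 × 24 = 1.8960
  age 17: 0.044 × 12 = 0.5280
  age 18: 0.024 × 8 = 0.1920
R₀ = 8.0920 + 8.8220 + 4.6230 + 1.6680 + 1.8960 + 0.5280 + 0.1920 = 25.8210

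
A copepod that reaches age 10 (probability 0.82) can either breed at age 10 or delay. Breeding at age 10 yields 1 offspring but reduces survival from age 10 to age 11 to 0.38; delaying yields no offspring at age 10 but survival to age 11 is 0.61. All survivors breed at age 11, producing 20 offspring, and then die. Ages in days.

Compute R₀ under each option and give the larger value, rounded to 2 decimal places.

10.00

breed at age 10: R₀ = 0.82 × (1 + 0.38 × 20) = 0.82 × 8.6000 = 7.0520
delay to age 11: R₀ = 0.82 × (0.61 × 20) = 0.82 × 12.2000 = 10.0040
Higher: delay to age 11 (10.0040).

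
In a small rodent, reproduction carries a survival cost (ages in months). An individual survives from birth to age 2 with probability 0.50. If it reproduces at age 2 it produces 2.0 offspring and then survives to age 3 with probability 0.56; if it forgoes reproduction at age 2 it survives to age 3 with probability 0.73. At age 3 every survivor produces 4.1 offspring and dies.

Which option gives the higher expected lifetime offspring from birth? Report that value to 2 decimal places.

2.15

breed at age 2: R₀ = 0.50 × (2.0 + 0.56 × 4.1) = 0.50 × 4.2960 = 2.1480
delay to age 3: R₀ = 0.50 × (0.73 × 4.1) = 0.50 × 2.9930 = 1.4965
Higher: breed at age 2 (2.1480).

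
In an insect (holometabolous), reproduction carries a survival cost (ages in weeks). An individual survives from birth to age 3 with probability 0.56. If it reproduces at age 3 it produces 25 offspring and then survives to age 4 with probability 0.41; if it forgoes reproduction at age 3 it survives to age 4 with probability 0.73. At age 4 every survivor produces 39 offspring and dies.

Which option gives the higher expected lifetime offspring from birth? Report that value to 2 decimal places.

breed at age 3: R₀ = 0.56 × (25 + 0.41 × 39) = 0.56 × 40.9900 = 22.9544
delay to age 4: R₀ = 0.56 × (0.73 × 39) = 0.56 × 28.4700 = 15.9432
Higher: breed at age 3 (22.9544).

22.95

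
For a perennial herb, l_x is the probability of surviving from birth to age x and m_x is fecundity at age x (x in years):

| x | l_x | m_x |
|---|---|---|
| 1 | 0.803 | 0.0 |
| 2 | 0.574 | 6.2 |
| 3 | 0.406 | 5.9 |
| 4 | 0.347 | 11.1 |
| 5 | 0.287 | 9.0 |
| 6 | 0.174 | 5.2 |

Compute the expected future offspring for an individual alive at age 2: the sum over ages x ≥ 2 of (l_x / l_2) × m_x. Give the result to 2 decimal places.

23.16

l_2 = 0.574. Conditional survival from age 2 to x is l_x / l_2.
  x=2: (0.574/0.574) × 6.2 = 6.2000
  x=3: (0.406/0.574) × 5.9 = 4.1732
  x=4: (0.347/0.574) × 11.1 = 6.7103
  x=5: (0.287/0.574) × 9.0 = 4.5000
  x=6: (0.174/0.574) × 5.2 = 1.5763
Sum = 6.2000 + 4.1732 + 6.7103 + 4.5000 + 1.5763 = 23.1598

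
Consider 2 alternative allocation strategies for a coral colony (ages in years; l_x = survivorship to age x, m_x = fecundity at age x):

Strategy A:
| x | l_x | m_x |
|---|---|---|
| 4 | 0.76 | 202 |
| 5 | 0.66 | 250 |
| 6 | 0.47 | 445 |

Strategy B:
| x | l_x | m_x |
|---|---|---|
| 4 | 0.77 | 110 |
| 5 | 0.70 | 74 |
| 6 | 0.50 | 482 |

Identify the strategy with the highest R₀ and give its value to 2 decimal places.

527.67

Strategy A: R₀ = 0.76×202 + 0.66×250 + 0.47×445 = 527.6700
Strategy B: R₀ = 0.77×110 + 0.70×74 + 0.50×482 = 377.5000
Highest R₀: strategy A with 527.6700.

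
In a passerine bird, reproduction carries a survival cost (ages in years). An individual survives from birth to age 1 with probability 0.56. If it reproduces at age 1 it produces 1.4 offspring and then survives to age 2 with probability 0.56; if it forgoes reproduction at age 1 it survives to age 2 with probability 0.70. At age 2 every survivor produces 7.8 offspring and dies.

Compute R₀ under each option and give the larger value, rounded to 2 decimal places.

3.23

breed at age 1: R₀ = 0.56 × (1.4 + 0.56 × 7.8) = 0.56 × 5.7680 = 3.2301
delay to age 2: R₀ = 0.56 × (0.70 × 7.8) = 0.56 × 5.4600 = 3.0576
Higher: breed at age 1 (3.2301).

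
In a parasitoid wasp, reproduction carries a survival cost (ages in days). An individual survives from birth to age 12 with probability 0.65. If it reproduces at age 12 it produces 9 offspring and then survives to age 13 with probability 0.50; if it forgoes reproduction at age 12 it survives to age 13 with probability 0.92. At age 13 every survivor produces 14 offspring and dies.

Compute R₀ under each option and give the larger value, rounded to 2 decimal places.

10.40

breed at age 12: R₀ = 0.65 × (9 + 0.50 × 14) = 0.65 × 16.0000 = 10.4000
delay to age 13: R₀ = 0.65 × (0.92 × 14) = 0.65 × 12.8800 = 8.3720
Higher: breed at age 12 (10.4000).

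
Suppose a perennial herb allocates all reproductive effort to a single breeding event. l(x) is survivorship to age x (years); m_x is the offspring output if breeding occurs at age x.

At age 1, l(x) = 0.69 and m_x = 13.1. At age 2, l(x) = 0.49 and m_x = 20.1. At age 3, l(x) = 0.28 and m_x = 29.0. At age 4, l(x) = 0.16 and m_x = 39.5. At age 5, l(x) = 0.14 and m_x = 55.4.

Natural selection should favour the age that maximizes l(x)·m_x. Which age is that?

2

Expected offspring if breeding at age x = l(x) × m_x:
  age 1: 0.69 × 13.1 = 9.039
  age 2: 0.49 × 20.1 = 9.849
  age 3: 0.28 × 29.0 = 8.120
  age 4: 0.16 × 39.5 = 6.320
  age 5: 0.14 × 55.4 = 7.756
Maximum at age 2 (9.849).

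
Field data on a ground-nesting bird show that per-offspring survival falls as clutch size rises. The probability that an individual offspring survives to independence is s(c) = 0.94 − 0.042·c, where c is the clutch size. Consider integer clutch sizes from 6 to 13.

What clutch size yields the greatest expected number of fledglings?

Expected fledglings = c × s(c):
  c=6: 6 × 0.688 = 4.128
  c=7: 7 × 0.646 = 4.522
  c=8: 8 × 0.604 = 4.832
  c=9: 9 × 0.562 = 5.058
  c=10: 10 × 0.520 = 5.200
  c=11: 11 × 0.478 = 5.258
  c=12: 12 × 0.436 = 5.232
  c=13: 13 × 0.394 = 5.122
Maximum at c = 11 (5.258 fledglings).

11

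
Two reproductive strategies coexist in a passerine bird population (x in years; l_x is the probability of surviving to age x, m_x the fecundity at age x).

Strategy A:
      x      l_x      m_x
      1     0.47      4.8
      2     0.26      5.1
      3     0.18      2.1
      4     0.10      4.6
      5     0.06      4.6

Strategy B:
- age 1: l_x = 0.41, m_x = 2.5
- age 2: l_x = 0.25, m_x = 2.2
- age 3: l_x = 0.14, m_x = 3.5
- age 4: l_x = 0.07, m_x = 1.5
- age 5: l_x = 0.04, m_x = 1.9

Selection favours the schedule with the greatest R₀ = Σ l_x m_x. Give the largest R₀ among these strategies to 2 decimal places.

Strategy A: R₀ = 0.47×4.8 + 0.26×5.1 + 0.18×2.1 + 0.10×4.6 + 0.06×4.6 = 4.6960
Strategy B: R₀ = 0.41×2.5 + 0.25×2.2 + 0.14×3.5 + 0.07×1.5 + 0.04×1.9 = 2.2460
Highest R₀: strategy A with 4.6960.

4.70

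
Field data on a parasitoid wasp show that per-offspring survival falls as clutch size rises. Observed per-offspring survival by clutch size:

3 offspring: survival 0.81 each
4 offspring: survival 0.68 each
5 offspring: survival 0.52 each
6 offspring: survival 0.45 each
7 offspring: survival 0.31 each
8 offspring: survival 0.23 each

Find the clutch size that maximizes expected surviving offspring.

4

Expected surviving offspring = c × s(c):
  c=3: 3 × 0.81 = 2.430
  c=4: 4 × 0.68 = 2.720
  c=5: 5 × 0.52 = 2.600
  c=6: 6 × 0.45 = 2.700
  c=7: 7 × 0.31 = 2.170
  c=8: 8 × 0.23 = 1.840
Maximum at c = 4 (2.720 surviving offspring).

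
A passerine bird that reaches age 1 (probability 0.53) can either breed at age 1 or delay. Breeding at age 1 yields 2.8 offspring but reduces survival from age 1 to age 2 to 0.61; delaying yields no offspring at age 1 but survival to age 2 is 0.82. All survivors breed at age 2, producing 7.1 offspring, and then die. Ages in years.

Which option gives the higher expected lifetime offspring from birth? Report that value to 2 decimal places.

3.78

breed at age 1: R₀ = 0.53 × (2.8 + 0.61 × 7.1) = 0.53 × 7.1310 = 3.7794
delay to age 2: R₀ = 0.53 × (0.82 × 7.1) = 0.53 × 5.8220 = 3.0857
Higher: breed at age 1 (3.7794).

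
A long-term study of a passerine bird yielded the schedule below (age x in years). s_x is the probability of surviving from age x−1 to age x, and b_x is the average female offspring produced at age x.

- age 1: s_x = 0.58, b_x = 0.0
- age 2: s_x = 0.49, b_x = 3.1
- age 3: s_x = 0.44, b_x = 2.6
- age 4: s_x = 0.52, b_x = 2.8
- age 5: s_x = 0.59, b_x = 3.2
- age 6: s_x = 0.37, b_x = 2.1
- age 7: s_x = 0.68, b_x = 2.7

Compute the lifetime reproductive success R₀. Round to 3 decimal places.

Survivorship from birth: l_x = s_1·s_2·…·s_x.
  l_1 = 0.58000
  l_2 = 0.28420
  l_3 = 0.12505
  l_4 = 0.06502
  l_5 = 0.03836
  l_6 = 0.01419
  l_7 = 0.00965
R₀ = Σ l_x b_x:
  age 1: 0.58000 × 0.0 = 0.0000
  age 2: 0.28420 × 3.1 = 0.8810
  age 3: 0.12505 × 2.6 = 0.3251
  age 4: 0.06502 × 2.8 = 0.1821
  age 5: 0.03836 × 3.2 = 0.1228
  age 6: 0.01419 × 2.1 = 0.0298
  age 7: 0.00965 × 2.7 = 0.0261
R₀ = 0.0000 + 0.8810 + 0.3251 + 0.1821 + 0.1228 + 0.0298 + 0.0261 = 1.5668

1.567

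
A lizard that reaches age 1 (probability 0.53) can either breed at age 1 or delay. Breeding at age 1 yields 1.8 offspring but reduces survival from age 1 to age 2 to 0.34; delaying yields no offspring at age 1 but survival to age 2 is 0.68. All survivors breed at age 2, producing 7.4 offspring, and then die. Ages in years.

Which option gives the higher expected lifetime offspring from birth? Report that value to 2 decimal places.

2.67

breed at age 1: R₀ = 0.53 × (1.8 + 0.34 × 7.4) = 0.53 × 4.3160 = 2.2875
delay to age 2: R₀ = 0.53 × (0.68 × 7.4) = 0.53 × 5.0320 = 2.6670
Higher: delay to age 2 (2.6670).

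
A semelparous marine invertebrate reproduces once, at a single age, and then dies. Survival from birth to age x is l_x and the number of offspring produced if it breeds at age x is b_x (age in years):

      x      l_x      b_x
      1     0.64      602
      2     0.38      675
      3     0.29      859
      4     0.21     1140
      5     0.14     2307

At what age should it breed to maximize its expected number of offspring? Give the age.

1

Expected offspring if breeding at age x = l_x × b_x:
  age 1: 0.64 × 602 = 385.280
  age 2: 0.38 × 675 = 256.500
  age 3: 0.29 × 859 = 249.110
  age 4: 0.21 × 1140 = 239.400
  age 5: 0.14 × 2307 = 322.980
Maximum at age 1 (385.280).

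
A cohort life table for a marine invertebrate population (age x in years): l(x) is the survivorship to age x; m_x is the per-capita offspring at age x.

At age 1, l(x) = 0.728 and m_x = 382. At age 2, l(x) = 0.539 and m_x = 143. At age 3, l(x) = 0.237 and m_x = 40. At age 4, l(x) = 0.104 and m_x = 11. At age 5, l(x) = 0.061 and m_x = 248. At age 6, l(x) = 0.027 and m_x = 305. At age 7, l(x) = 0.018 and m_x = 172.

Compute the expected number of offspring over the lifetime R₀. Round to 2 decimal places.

392.26

R₀ = Σ l(x) m_x:
  age 1: 0.728 × 382 = 278.0960
  age 2: 0.539 × 143 = 77.0770
  age 3: 0.237 × 40 = 9.4800
  age 4: 0.104 × 11 = 1.1440
  age 5: 0.061 × 248 = 15.1280
  age 6: 0.027 × 305 = 8.2350
  age 7: 0.018 × 172 = 3.0960
R₀ = 278.0960 + 77.0770 + 9.4800 + 1.1440 + 15.1280 + 8.2350 + 3.0960 = 392.2560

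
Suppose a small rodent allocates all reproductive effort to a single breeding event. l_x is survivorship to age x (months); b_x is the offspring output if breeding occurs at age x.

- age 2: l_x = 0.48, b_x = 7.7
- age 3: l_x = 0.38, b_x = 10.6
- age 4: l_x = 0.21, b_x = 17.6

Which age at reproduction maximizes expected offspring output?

Expected offspring if breeding at age x = l_x × b_x:
  age 2: 0.48 × 7.7 = 3.696
  age 3: 0.38 × 10.6 = 4.028
  age 4: 0.21 × 17.6 = 3.696
Maximum at age 3 (4.028).

3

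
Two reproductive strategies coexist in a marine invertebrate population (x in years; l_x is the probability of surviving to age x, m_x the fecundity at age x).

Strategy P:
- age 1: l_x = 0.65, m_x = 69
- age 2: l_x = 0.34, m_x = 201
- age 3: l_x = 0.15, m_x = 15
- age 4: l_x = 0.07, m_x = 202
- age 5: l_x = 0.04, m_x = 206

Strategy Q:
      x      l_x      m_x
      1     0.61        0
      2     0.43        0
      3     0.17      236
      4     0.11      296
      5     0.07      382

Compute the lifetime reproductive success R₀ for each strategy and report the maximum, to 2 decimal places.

Strategy P: R₀ = 0.65×69 + 0.34×201 + 0.15×15 + 0.07×202 + 0.04×206 = 137.8200
Strategy Q: R₀ = 0.61×0 + 0.43×0 + 0.17×236 + 0.11×296 + 0.07×382 = 99.4200
Highest R₀: strategy P with 137.8200.

137.82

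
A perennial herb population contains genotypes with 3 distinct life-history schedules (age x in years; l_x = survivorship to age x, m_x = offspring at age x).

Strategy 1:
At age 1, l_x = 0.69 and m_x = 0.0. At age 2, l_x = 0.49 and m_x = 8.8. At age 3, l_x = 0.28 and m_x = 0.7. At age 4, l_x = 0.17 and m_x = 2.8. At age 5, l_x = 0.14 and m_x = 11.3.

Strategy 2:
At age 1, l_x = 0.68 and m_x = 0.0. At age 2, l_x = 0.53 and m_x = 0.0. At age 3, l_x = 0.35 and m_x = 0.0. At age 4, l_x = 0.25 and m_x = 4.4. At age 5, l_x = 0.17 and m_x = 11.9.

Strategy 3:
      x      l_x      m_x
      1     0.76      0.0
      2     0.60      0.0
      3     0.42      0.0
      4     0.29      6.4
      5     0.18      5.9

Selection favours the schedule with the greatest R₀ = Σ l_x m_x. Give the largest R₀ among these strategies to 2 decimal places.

6.57

Strategy 1: R₀ = 0.69×0.0 + 0.49×8.8 + 0.28×0.7 + 0.17×2.8 + 0.14×11.3 = 6.5660
Strategy 2: R₀ = 0.68×0.0 + 0.53×0.0 + 0.35×0.0 + 0.25×4.4 + 0.17×11.9 = 3.1230
Strategy 3: R₀ = 0.76×0.0 + 0.60×0.0 + 0.42×0.0 + 0.29×6.4 + 0.18×5.9 = 2.9180
Highest R₀: strategy 1 with 6.5660.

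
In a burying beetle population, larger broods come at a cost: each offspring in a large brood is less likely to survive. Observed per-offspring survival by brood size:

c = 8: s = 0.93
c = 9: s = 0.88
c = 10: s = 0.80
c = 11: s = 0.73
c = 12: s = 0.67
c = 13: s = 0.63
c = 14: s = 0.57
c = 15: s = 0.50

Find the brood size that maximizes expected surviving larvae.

Expected surviving larvae = c × s(c):
  c=8: 8 × 0.93 = 7.440
  c=9: 9 × 0.88 = 7.920
  c=10: 10 × 0.80 = 8.000
  c=11: 11 × 0.73 = 8.030
  c=12: 12 × 0.67 = 8.040
  c=13: 13 × 0.63 = 8.190
  c=14: 14 × 0.57 = 7.980
  c=15: 15 × 0.50 = 7.500
Maximum at c = 13 (8.190 surviving larvae).

13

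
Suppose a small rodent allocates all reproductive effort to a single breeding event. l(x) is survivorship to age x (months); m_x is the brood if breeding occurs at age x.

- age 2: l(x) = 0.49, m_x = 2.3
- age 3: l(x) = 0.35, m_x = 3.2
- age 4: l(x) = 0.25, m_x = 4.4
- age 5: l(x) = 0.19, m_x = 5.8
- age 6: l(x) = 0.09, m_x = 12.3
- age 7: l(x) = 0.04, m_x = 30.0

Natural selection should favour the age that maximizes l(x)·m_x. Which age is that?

7

Expected offspring if breeding at age x = l(x) × m_x:
  age 2: 0.49 × 2.3 = 1.127
  age 3: 0.35 × 3.2 = 1.120
  age 4: 0.25 × 4.4 = 1.100
  age 5: 0.19 × 5.8 = 1.102
  age 6: 0.09 × 12.3 = 1.107
  age 7: 0.04 × 30.0 = 1.200
Maximum at age 7 (1.200).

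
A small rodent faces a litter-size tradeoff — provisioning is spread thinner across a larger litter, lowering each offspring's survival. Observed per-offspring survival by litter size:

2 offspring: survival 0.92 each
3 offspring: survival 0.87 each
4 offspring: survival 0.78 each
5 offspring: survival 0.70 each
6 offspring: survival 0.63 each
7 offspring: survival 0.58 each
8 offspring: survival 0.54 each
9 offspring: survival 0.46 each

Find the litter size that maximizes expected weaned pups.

Expected weaned pups = c × s(c):
  c=2: 2 × 0.92 = 1.840
  c=3: 3 × 0.87 = 2.610
  c=4: 4 × 0.78 = 3.120
  c=5: 5 × 0.70 = 3.500
  c=6: 6 × 0.63 = 3.780
  c=7: 7 × 0.58 = 4.060
  c=8: 8 × 0.54 = 4.320
  c=9: 9 × 0.46 = 4.140
Maximum at c = 8 (4.320 weaned pups).

8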